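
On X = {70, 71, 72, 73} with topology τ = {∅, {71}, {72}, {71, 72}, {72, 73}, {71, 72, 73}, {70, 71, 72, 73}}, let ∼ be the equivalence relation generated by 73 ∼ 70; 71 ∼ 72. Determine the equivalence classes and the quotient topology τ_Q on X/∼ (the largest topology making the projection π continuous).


X/∼ = {[70=73], [71=72]}; |τ_Q| = 3.

Equivalence classes: [70=73], [71=72].
Quotient map π: X → X/∼ sends 70 ↦ [70=73], 71 ↦ [71=72], 72 ↦ [71=72], 73 ↦ [70=73].
For each subset V ⊆ X/∼, compute π^{-1}(V) ⊆ X and check whether π^{-1}(V) ∈ τ. V is open in τ_Q iff π^{-1}(V) ∈ τ.
  V = {}: π^{-1}(V) = ∅ ∈ τ ✓.
  V = {[70=73]}: π^{-1}(V) = {70, 73} ∉ τ ✗.
  V = {[71=72]}: π^{-1}(V) = {71, 72} ∈ τ ✓.
  V = {[70=73], [71=72]}: π^{-1}(V) = {70, 71, 72, 73} ∈ τ ✓.
Open sets in the quotient: τ_Q = {{}, {[71=72]}, {[70=73], [71=72]}} (3 elements).


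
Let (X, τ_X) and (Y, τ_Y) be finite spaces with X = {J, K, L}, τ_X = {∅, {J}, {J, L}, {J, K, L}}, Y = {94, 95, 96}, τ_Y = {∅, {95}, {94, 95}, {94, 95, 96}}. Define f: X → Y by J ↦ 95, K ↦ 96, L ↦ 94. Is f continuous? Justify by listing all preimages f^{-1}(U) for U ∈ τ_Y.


f IS continuous.

Compute f^{-1}(U) for each U ∈ τ_Y:
  U = ∅: f^{-1}(U) = ∅ ∈ τ_X ✓.
  U = {95}: f^{-1}(U) = {J} ∈ τ_X ✓.
  U = {94, 95}: f^{-1}(U) = {J, L} ∈ τ_X ✓.
  U = {94, 95, 96}: f^{-1}(U) = {J, K, L} ∈ τ_X ✓.
Every preimage lies in τ_X, so f IS continuous.


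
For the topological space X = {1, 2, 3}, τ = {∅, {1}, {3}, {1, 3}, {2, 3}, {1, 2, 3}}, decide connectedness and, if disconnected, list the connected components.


(X, τ) is disconnected; components = [{1}, {2, 3}].

Find clopen sets (U ∈ τ with X ∖ U ∈ τ):
  U = ∅, X ∖ U = {1, 2, 3} — both open, so U is clopen.
  U = {1}, X ∖ U = {2, 3} — both open, so U is clopen.
  U = {2, 3}, X ∖ U = {1} — both open, so U is clopen.
  U = {1, 2, 3}, X ∖ U = ∅ — both open, so U is clopen.
Nontrivial clopen(s) exist: e.g. {2, 3}. So (X, τ) is disconnected.
Compute connected components by grouping points that agree on all clopens:
  component: {1}
  component: {2, 3}


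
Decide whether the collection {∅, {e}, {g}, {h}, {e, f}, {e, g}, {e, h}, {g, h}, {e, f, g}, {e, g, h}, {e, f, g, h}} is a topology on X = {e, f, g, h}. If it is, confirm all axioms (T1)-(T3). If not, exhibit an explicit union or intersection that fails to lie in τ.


τ is NOT a topology on X.

Axiom (T1): ∅ ∈ τ? Yes; X ∈ τ? Yes.
Axiom (T2/T3): check pairwise unions and intersections of members of τ.
Counterexample for (T2): {h} ∪ {e, f} = {e, f, h} ∉ τ. Therefore τ is NOT a topology.


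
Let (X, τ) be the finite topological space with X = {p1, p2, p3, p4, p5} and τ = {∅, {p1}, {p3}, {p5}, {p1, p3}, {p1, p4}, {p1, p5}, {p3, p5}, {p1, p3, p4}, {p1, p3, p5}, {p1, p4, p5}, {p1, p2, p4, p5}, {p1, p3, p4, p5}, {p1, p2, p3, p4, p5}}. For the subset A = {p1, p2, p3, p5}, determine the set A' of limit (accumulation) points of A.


A' = {p2, p4}

For each x ∈ X, list the open sets U ∈ τ with x ∈ U, then check whether U ∩ (A ∖ {x}) ≠ ∅ for every such U.
  x = p1: open {p1} ∋ x has {p1} ∩ (A ∖ {p1}) = ∅, so x is NOT a limit point.
  x = p2: opens ∋ x are {p1, p2, p4, p5}, {p1, p2, p3, p4, p5}; each meets A ∖ {p2}, so x IS a limit point.
  x = p3: open {p3} ∋ x has {p3} ∩ (A ∖ {p3}) = ∅, so x is NOT a limit point.
  x = p4: opens ∋ x are {p1, p4}, {p1, p3, p4}, {p1, p4, p5}, {p1, p2, p4, p5}, {p1, p3, p4, p5}, {p1, p2, p3, p4, p5}; each meets A ∖ {p4}, so x IS a limit point.
  x = p5: open {p5} ∋ x has {p5} ∩ (A ∖ {p5}) = ∅, so x is NOT a limit point.
Collecting: A' = {p2, p4}.


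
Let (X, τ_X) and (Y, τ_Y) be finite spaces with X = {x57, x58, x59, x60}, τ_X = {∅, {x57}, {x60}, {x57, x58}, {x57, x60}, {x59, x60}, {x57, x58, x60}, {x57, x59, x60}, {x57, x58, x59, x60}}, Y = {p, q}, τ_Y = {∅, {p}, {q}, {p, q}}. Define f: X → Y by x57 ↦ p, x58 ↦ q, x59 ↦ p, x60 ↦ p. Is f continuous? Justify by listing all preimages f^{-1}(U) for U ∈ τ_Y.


f is NOT continuous.

Compute f^{-1}(U) for each U ∈ τ_Y:
  U = ∅: f^{-1}(U) = ∅ ∈ τ_X ✓.
  U = {p}: f^{-1}(U) = {x57, x59, x60} ∈ τ_X ✓.
  U = {q}: f^{-1}(U) = {x58} ∉ τ_X ✗.
  U = {p, q}: f^{-1}(U) = {x57, x58, x59, x60} ∈ τ_X ✓.
Found U = {q} with f^{-1}(U) = {x58} not in τ_X. Therefore f is NOT continuous.


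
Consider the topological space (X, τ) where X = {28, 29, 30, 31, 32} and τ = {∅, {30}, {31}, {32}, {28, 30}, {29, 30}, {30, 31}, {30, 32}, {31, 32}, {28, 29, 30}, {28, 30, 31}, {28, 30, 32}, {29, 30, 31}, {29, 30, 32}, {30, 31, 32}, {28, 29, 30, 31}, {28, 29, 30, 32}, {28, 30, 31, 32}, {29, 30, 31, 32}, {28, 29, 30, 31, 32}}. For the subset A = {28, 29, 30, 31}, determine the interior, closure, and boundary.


int(A) = {28, 29, 30, 31}, cl(A) = {28, 29, 30, 31}, ∂A = ∅.

Closed sets in (X, τ) are complements of opens:
  closed(X, τ) = {∅, {28}, {29}, {31}, {32}, {28, 29}, {28, 31}, {28, 32}, {29, 31}, {29, 32}, {31, 32}, {28, 29, 30}, {28, 29, 31}, {28, 29, 32}, {28, 31, 32}, {29, 31, 32}, {28, 29, 30, 31}, {28, 29, 30, 32}, {28, 29, 31, 32}, {28, 29, 30, 31, 32}}.
int(A) = ⋃ {U ∈ τ : U ⊆ A}. Opens contained in A: ∅, {30}, {31}, {28, 30}, {29, 30}, {30, 31}, {28, 29, 30}, {28, 30, 31}, {29, 30, 31}, {28, 29, 30, 31}.
Taking the union of these: int(A) = {28, 29, 30, 31}.
cl(A) = ⋂ {C closed : A ⊆ C}. Closed sets containing A: {28, 29, 30, 31}, {28, 29, 30, 31, 32}.
Intersecting these: cl(A) = {28, 29, 30, 31}.
∂A = cl(A) ∖ int(A) = {28, 29, 30, 31} ∖ {28, 29, 30, 31} = ∅.


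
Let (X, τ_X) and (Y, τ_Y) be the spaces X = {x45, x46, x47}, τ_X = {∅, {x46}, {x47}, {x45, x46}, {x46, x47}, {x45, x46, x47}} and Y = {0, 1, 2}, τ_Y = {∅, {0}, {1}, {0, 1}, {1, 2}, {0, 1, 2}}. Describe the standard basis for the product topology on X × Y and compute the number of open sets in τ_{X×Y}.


Basis B = {∅ × ∅, {x46} × {0}, {x46} × {1}, {x47} × {0}, {x47} × {1}, {x45, x46} × {0}, {x45, x46} × {1}, {x46} × {0, 1}, {x46, x47} × {0}, {x46} × {1, 2}, {x46, x47} × {1}, {x47} × {0, 1}, {x47} × {1, 2}, {x45, x46, x47} × {0}, {x45, x46, x47} × {1}, {x46} × {0, 1, 2}, {x47} × {0, 1, 2}, {x45, x46} × {0, 1}, {x45, x46} × {1, 2}, {x46, x47} × {0, 1}, {x46, x47} × {1, 2}, {x45, x46} × {0, 1, 2}, {x45, x46, x47} × {0, 1}, {x45, x46, x47} × {1, 2}, {x46, x47} × {0, 1, 2}, {x45, x46, x47} × {0, 1, 2}}; |τ_{X×Y}| = 108.

Enumerate products U × V with U ∈ τ_X, V ∈ τ_Y (deduplicated):
  ∅ × ∅ = {} (∅)
  {x46} × {0} = {(x46,0)}
  {x46} × {1} = {(x46,1)}
  {x47} × {0} = {(x47,0)}
  {x47} × {1} = {(x47,1)}
  {x45, x46} × {0} = {(x45,0), (x46,0)}
  {x45, x46} × {1} = {(x45,1), (x46,1)}
  {x46} × {0, 1} = {(x46,0), (x46,1)}
  {x46, x47} × {0} = {(x46,0), (x47,0)}
  {x46} × {1, 2} = {(x46,1), (x46,2)}
  {x46, x47} × {1} = {(x46,1), (x47,1)}
  {x47} × {0, 1} = {(x47,0), (x47,1)}
  {x47} × {1, 2} = {(x47,1), (x47,2)}
  {x45, x46, x47} × {0} = {(x45,0), (x46,0), (x47,0)}
  {x45, x46, x47} × {1} = {(x45,1), (x46,1), (x47,1)}
  {x46} × {0, 1, 2} = {(x46,0), (x46,1), (x46,2)}
  {x47} × {0, 1, 2} = {(x47,0), (x47,1), (x47,2)}
  {x45, x46} × {0, 1} = {(x45,0), (x45,1), (x46,0), (x46,1)}
  {x45, x46} × {1, 2} = {(x45,1), (x45,2), (x46,1), (x46,2)}
  {x46, x47} × {0, 1} = {(x46,0), (x46,1), (x47,0), (x47,1)}
  {x46, x47} × {1, 2} = {(x46,1), (x46,2), (x47,1), (x47,2)}
  {x45, x46} × {0, 1, 2} = {(x45,0), (x45,1), (x45,2), (x46,0), (x46,1), (x46,2)}
  {x45, x46, x47} × {0, 1} = {(x45,0), (x45,1), (x46,0), (x46,1), (x47,0), (x47,1)}
  {x45, x46, x47} × {1, 2} = {(x45,1), (x45,2), (x46,1), (x46,2), (x47,1), (x47,2)}
  {x46, x47} × {0, 1, 2} = {(x46,0), (x46,1), (x46,2), (x47,0), (x47,1), (x47,2)}
  {x45, x46, x47} × {0, 1, 2} = {(x45,0), (x45,1), (x45,2), (x46,0), (x46,1), (x46,2), (x47,0), (x47,1), (x47,2)}
These 26 distinct sets form the basis B.
Close under arbitrary unions to get τ_{X×Y}; counting gives |τ_{X×Y}| = 108.


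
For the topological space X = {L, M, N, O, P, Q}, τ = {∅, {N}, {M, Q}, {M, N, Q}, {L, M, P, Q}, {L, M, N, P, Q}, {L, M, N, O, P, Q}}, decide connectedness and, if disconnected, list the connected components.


(X, τ) is connected.

Find clopen sets (U ∈ τ with X ∖ U ∈ τ):
  U = ∅, X ∖ U = {L, M, N, O, P, Q} — both open, so U is clopen.
  U = {L, M, N, O, P, Q}, X ∖ U = ∅ — both open, so U is clopen.
Only trivial clopens (∅ and X) exist, so (X, τ) is connected.
Compute connected components by grouping points that agree on all clopens:
  component: {L, M, N, O, P, Q}


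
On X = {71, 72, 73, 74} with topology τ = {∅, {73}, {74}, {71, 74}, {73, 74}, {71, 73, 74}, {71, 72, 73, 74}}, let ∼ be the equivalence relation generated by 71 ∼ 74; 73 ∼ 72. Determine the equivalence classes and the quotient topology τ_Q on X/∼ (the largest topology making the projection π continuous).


X/∼ = {[71=74], [72=73]}; |τ_Q| = 3.

Equivalence classes: [71=74], [72=73].
Quotient map π: X → X/∼ sends 71 ↦ [71=74], 72 ↦ [72=73], 73 ↦ [72=73], 74 ↦ [71=74].
For each subset V ⊆ X/∼, compute π^{-1}(V) ⊆ X and check whether π^{-1}(V) ∈ τ. V is open in τ_Q iff π^{-1}(V) ∈ τ.
  V = {}: π^{-1}(V) = ∅ ∈ τ ✓.
  V = {[71=74]}: π^{-1}(V) = {71, 74} ∈ τ ✓.
  V = {[72=73]}: π^{-1}(V) = {72, 73} ∉ τ ✗.
  V = {[71=74], [72=73]}: π^{-1}(V) = {71, 72, 73, 74} ∈ τ ✓.
Open sets in the quotient: τ_Q = {{}, {[71=74]}, {[71=74], [72=73]}} (3 elements).


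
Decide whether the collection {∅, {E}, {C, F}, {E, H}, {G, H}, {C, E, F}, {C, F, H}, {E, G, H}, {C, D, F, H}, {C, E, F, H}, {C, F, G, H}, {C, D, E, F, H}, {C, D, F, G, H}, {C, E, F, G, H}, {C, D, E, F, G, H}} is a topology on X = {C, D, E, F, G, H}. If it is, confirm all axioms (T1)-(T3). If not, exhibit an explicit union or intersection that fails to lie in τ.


τ is NOT a topology on X.

Axiom (T1): ∅ ∈ τ? Yes; X ∈ τ? Yes.
Axiom (T2/T3): check pairwise unions and intersections of members of τ.
Counterexample for (T3): {E, H} ∩ {G, H} = {H} ∉ τ. Therefore τ is NOT a topology.


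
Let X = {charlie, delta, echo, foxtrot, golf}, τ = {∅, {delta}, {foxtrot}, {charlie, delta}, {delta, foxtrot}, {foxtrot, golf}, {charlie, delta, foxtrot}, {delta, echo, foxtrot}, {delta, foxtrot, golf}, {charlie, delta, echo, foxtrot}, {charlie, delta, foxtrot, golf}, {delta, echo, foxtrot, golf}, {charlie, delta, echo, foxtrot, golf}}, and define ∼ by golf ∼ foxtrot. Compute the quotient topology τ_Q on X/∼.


X/∼ = {[charlie], [delta], [echo], [foxtrot=golf]}; |τ_Q| = 8.

Equivalence classes: [charlie], [delta], [echo], [foxtrot=golf].
Quotient map π: X → X/∼ sends charlie ↦ [charlie], delta ↦ [delta], echo ↦ [echo], foxtrot ↦ [foxtrot=golf], golf ↦ [foxtrot=golf].
For each subset V ⊆ X/∼, compute π^{-1}(V) ⊆ X and check whether π^{-1}(V) ∈ τ. V is open in τ_Q iff π^{-1}(V) ∈ τ.
  V = {}: π^{-1}(V) = ∅ ∈ τ ✓.
  V = {[charlie]}: π^{-1}(V) = {charlie} ∉ τ ✗.
  V = {[delta]}: π^{-1}(V) = {delta} ∈ τ ✓.
  V = {[charlie], [delta]}: π^{-1}(V) = {charlie, delta} ∈ τ ✓.
  V = {[echo]}: π^{-1}(V) = {echo} ∉ τ ✗.
  V = {[charlie], [echo]}: π^{-1}(V) = {charlie, echo} ∉ τ ✗.
  V = {[delta], [echo]}: π^{-1}(V) = {delta, echo} ∉ τ ✗.
  V = {[charlie], [delta], [echo]}: π^{-1}(V) = {charlie, delta, echo} ∉ τ ✗.
  V = {[foxtrot=golf]}: π^{-1}(V) = {foxtrot, golf} ∈ τ ✓.
  V = {[charlie], [foxtrot=golf]}: π^{-1}(V) = {charlie, foxtrot, golf} ∉ τ ✗.
  V = {[delta], [foxtrot=golf]}: π^{-1}(V) = {delta, foxtrot, golf} ∈ τ ✓.
  V = {[charlie], [delta], [foxtrot=golf]}: π^{-1}(V) = {charlie, delta, foxtrot, golf} ∈ τ ✓.
  V = {[echo], [foxtrot=golf]}: π^{-1}(V) = {echo, foxtrot, golf} ∉ τ ✗.
  V = {[charlie], [echo], [foxtrot=golf]}: π^{-1}(V) = {charlie, echo, foxtrot, golf} ∉ τ ✗.
  V = {[delta], [echo], [foxtrot=golf]}: π^{-1}(V) = {delta, echo, foxtrot, golf} ∈ τ ✓.
  V = {[charlie], [delta], [echo], [foxtrot=golf]}: π^{-1}(V) = {charlie, delta, echo, foxtrot, golf} ∈ τ ✓.
Open sets in the quotient: τ_Q = {{}, {[delta]}, {[charlie], [delta]}, {[foxtrot=golf]}, {[delta], [foxtrot=golf]}, {[charlie], [delta], [foxtrot=golf]}, {[delta], [echo], [foxtrot=golf]}, {[charlie], [delta], [echo], [foxtrot=golf]}} (8 elements).


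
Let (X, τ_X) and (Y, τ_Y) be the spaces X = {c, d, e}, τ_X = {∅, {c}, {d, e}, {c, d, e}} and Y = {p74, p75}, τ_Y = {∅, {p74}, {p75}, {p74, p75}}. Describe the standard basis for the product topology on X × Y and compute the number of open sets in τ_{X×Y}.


Basis B = {∅ × ∅, {c} × {p74}, {c} × {p75}, {c} × {p74, p75}, {d, e} × {p74}, {d, e} × {p75}, {c, d, e} × {p74}, {c, d, e} × {p75}, {d, e} × {p74, p75}, {c, d, e} × {p74, p75}}; |τ_{X×Y}| = 16.

Enumerate products U × V with U ∈ τ_X, V ∈ τ_Y (deduplicated):
  ∅ × ∅ = {} (∅)
  {c} × {p74} = {(c,p74)}
  {c} × {p75} = {(c,p75)}
  {c} × {p74, p75} = {(c,p74), (c,p75)}
  {d, e} × {p74} = {(d,p74), (e,p74)}
  {d, e} × {p75} = {(d,p75), (e,p75)}
  {c, d, e} × {p74} = {(c,p74), (d,p74), (e,p74)}
  {c, d, e} × {p75} = {(c,p75), (d,p75), (e,p75)}
  {d, e} × {p74, p75} = {(d,p74), (d,p75), (e,p74), (e,p75)}
  {c, d, e} × {p74, p75} = {(c,p74), (c,p75), (d,p74), (d,p75), (e,p74), (e,p75)}
These 10 distinct sets form the basis B.
Close under arbitrary unions to get τ_{X×Y}; counting gives |τ_{X×Y}| = 16.


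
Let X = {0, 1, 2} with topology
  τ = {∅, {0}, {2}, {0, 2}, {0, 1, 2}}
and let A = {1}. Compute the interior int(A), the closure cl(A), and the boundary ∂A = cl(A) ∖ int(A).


int(A) = ∅, cl(A) = {1}, ∂A = {1}.

Closed sets in (X, τ) are complements of opens:
  closed(X, τ) = {∅, {1}, {0, 1}, {1, 2}, {0, 1, 2}}.
int(A) = ⋃ {U ∈ τ : U ⊆ A}. Opens contained in A: ∅.
Taking the union of these: int(A) = ∅.
cl(A) = ⋂ {C closed : A ⊆ C}. Closed sets containing A: {1}, {0, 1}, {1, 2}, {0, 1, 2}.
Intersecting these: cl(A) = {1}.
∂A = cl(A) ∖ int(A) = {1} ∖ ∅ = {1}.


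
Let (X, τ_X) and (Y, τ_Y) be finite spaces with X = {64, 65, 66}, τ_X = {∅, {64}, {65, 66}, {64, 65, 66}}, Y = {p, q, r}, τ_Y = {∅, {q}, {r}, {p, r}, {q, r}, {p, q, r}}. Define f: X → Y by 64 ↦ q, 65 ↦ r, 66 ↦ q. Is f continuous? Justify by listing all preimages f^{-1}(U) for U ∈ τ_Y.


f is NOT continuous.

Compute f^{-1}(U) for each U ∈ τ_Y:
  U = ∅: f^{-1}(U) = ∅ ∈ τ_X ✓.
  U = {q}: f^{-1}(U) = {64, 66} ∉ τ_X ✗.
  U = {r}: f^{-1}(U) = {65} ∉ τ_X ✗.
  U = {p, r}: f^{-1}(U) = {65} ∉ τ_X ✗.
  U = {q, r}: f^{-1}(U) = {64, 65, 66} ∈ τ_X ✓.
  U = {p, q, r}: f^{-1}(U) = {64, 65, 66} ∈ τ_X ✓.
Found U = {q} with f^{-1}(U) = {64, 66} not in τ_X. Therefore f is NOT continuous.


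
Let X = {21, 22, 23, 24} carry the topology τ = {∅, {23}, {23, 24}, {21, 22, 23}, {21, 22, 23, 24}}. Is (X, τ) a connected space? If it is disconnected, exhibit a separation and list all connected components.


(X, τ) is connected.

Find clopen sets (U ∈ τ with X ∖ U ∈ τ):
  U = ∅, X ∖ U = {21, 22, 23, 24} — both open, so U is clopen.
  U = {21, 22, 23, 24}, X ∖ U = ∅ — both open, so U is clopen.
Only trivial clopens (∅ and X) exist, so (X, τ) is connected.
Compute connected components by grouping points that agree on all clopens:
  component: {21, 22, 23, 24}


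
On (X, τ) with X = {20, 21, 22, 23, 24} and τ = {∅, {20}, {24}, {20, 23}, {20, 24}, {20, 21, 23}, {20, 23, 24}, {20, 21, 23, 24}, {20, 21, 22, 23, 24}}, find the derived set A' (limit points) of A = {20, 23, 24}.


A' = {21, 22, 23}

For each x ∈ X, list the open sets U ∈ τ with x ∈ U, then check whether U ∩ (A ∖ {x}) ≠ ∅ for every such U.
  x = 20: open {20} ∋ x has {20} ∩ (A ∖ {20}) = ∅, so x is NOT a limit point.
  x = 21: opens ∋ x are {20, 21, 23}, {20, 21, 23, 24}, {20, 21, 22, 23, 24}; each meets A ∖ {21}, so x IS a limit point.
  x = 22: opens ∋ x are {20, 21, 22, 23, 24}; each meets A ∖ {22}, so x IS a limit point.
  x = 23: opens ∋ x are {20, 23}, {20, 21, 23}, {20, 23, 24}, {20, 21, 23, 24}, {20, 21, 22, 23, 24}; each meets A ∖ {23}, so x IS a limit point.
  x = 24: open {24} ∋ x has {24} ∩ (A ∖ {24}) = ∅, so x is NOT a limit point.
Collecting: A' = {21, 22, 23}.


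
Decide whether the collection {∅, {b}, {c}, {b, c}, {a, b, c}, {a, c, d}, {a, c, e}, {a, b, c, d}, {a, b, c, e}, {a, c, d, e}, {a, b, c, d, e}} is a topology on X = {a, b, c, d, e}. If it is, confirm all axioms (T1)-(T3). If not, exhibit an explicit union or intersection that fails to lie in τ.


τ is NOT a topology on X.

Axiom (T1): ∅ ∈ τ? Yes; X ∈ τ? Yes.
Axiom (T2/T3): check pairwise unions and intersections of members of τ.
Counterexample for (T3): {a, b, c} ∩ {a, c, d} = {a, c} ∉ τ. Therefore τ is NOT a topology.


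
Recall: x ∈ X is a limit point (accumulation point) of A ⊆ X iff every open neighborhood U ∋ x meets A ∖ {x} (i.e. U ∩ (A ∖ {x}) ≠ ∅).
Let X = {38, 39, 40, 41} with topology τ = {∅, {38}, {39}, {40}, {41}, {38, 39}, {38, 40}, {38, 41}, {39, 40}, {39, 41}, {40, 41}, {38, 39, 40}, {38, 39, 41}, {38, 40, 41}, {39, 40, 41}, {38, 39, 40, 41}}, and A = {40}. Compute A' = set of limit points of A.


A' = ∅

For each x ∈ X, list the open sets U ∈ τ with x ∈ U, then check whether U ∩ (A ∖ {x}) ≠ ∅ for every such U.
  x = 38: open {38} ∋ x has {38} ∩ (A ∖ {38}) = ∅, so x is NOT a limit point.
  x = 39: open {39} ∋ x has {39} ∩ (A ∖ {39}) = ∅, so x is NOT a limit point.
  x = 40: open {40} ∋ x has {40} ∩ (A ∖ {40}) = ∅, so x is NOT a limit point.
  x = 41: open {41} ∋ x has {41} ∩ (A ∖ {41}) = ∅, so x is NOT a limit point.
Collecting: A' = ∅.


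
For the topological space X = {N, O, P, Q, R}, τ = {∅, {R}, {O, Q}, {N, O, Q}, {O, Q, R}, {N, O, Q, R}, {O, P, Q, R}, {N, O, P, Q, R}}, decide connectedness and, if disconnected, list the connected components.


(X, τ) is connected.

Find clopen sets (U ∈ τ with X ∖ U ∈ τ):
  U = ∅, X ∖ U = {N, O, P, Q, R} — both open, so U is clopen.
  U = {N, O, P, Q, R}, X ∖ U = ∅ — both open, so U is clopen.
Only trivial clopens (∅ and X) exist, so (X, τ) is connected.
Compute connected components by grouping points that agree on all clopens:
  component: {N, O, P, Q, R}


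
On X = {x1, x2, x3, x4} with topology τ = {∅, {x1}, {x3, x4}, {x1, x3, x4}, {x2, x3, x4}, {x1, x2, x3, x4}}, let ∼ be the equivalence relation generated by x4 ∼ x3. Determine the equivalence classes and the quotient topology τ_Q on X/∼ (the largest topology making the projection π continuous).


X/∼ = {[x1], [x2], [x3=x4]}; |τ_Q| = 6.

Equivalence classes: [x1], [x2], [x3=x4].
Quotient map π: X → X/∼ sends x1 ↦ [x1], x2 ↦ [x2], x3 ↦ [x3=x4], x4 ↦ [x3=x4].
For each subset V ⊆ X/∼, compute π^{-1}(V) ⊆ X and check whether π^{-1}(V) ∈ τ. V is open in τ_Q iff π^{-1}(V) ∈ τ.
  V = {}: π^{-1}(V) = ∅ ∈ τ ✓.
  V = {[x1]}: π^{-1}(V) = {x1} ∈ τ ✓.
  V = {[x2]}: π^{-1}(V) = {x2} ∉ τ ✗.
  V = {[x1], [x2]}: π^{-1}(V) = {x1, x2} ∉ τ ✗.
  V = {[x3=x4]}: π^{-1}(V) = {x3, x4} ∈ τ ✓.
  V = {[x1], [x3=x4]}: π^{-1}(V) = {x1, x3, x4} ∈ τ ✓.
  V = {[x2], [x3=x4]}: π^{-1}(V) = {x2, x3, x4} ∈ τ ✓.
  V = {[x1], [x2], [x3=x4]}: π^{-1}(V) = {x1, x2, x3, x4} ∈ τ ✓.
Open sets in the quotient: τ_Q = {{}, {[x1]}, {[x3=x4]}, {[x1], [x3=x4]}, {[x2], [x3=x4]}, {[x1], [x2], [x3=x4]}} (6 elements).


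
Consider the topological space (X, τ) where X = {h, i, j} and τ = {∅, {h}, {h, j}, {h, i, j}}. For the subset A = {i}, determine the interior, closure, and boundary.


int(A) = ∅, cl(A) = {i}, ∂A = {i}.

Closed sets in (X, τ) are complements of opens:
  closed(X, τ) = {∅, {i}, {i, j}, {h, i, j}}.
int(A) = ⋃ {U ∈ τ : U ⊆ A}. Opens contained in A: ∅.
Taking the union of these: int(A) = ∅.
cl(A) = ⋂ {C closed : A ⊆ C}. Closed sets containing A: {i}, {i, j}, {h, i, j}.
Intersecting these: cl(A) = {i}.
∂A = cl(A) ∖ int(A) = {i} ∖ ∅ = {i}.


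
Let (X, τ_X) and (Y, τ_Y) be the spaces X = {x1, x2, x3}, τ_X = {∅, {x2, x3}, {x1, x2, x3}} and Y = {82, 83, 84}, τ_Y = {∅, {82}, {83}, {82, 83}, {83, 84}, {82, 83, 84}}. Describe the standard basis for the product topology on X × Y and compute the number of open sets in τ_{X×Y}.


Basis B = {∅ × ∅, {x2, x3} × {82}, {x2, x3} × {83}, {x1, x2, x3} × {82}, {x1, x2, x3} × {83}, {x2, x3} × {82, 83}, {x2, x3} × {83, 84}, {x1, x2, x3} × {82, 83}, {x1, x2, x3} × {83, 84}, {x2, x3} × {82, 83, 84}, {x1, x2, x3} × {82, 83, 84}}; |τ_{X×Y}| = 18.

Enumerate products U × V with U ∈ τ_X, V ∈ τ_Y (deduplicated):
  ∅ × ∅ = {} (∅)
  {x2, x3} × {82} = {(x2,82), (x3,82)}
  {x2, x3} × {83} = {(x2,83), (x3,83)}
  {x1, x2, x3} × {82} = {(x1,82), (x2,82), (x3,82)}
  {x1, x2, x3} × {83} = {(x1,83), (x2,83), (x3,83)}
  {x2, x3} × {82, 83} = {(x2,82), (x2,83), (x3,82), (x3,83)}
  {x2, x3} × {83, 84} = {(x2,83), (x2,84), (x3,83), (x3,84)}
  {x1, x2, x3} × {82, 83} = {(x1,82), (x1,83), (x2,82), (x2,83), (x3,82), (x3,83)}
  {x1, x2, x3} × {83, 84} = {(x1,83), (x1,84), (x2,83), (x2,84), (x3,83), (x3,84)}
  {x2, x3} × {82, 83, 84} = {(x2,82), (x2,83), (x2,84), (x3,82), (x3,83), (x3,84)}
  {x1, x2, x3} × {82, 83, 84} = {(x1,82), (x1,83), (x1,84), (x2,82), (x2,83), (x2,84), (x3,82), (x3,83), (x3,84)}
These 11 distinct sets form the basis B.
Close under arbitrary unions to get τ_{X×Y}; counting gives |τ_{X×Y}| = 18.


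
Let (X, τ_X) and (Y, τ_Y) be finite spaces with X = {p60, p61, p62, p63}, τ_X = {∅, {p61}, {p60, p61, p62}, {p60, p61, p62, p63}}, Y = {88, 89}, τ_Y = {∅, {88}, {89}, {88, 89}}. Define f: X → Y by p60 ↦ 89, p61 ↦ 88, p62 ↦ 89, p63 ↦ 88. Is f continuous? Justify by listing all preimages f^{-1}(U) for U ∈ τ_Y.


f is NOT continuous.

Compute f^{-1}(U) for each U ∈ τ_Y:
  U = ∅: f^{-1}(U) = ∅ ∈ τ_X ✓.
  U = {88}: f^{-1}(U) = {p61, p63} ∉ τ_X ✗.
  U = {89}: f^{-1}(U) = {p60, p62} ∉ τ_X ✗.
  U = {88, 89}: f^{-1}(U) = {p60, p61, p62, p63} ∈ τ_X ✓.
Found U = {88} with f^{-1}(U) = {p61, p63} not in τ_X. Therefore f is NOT continuous.


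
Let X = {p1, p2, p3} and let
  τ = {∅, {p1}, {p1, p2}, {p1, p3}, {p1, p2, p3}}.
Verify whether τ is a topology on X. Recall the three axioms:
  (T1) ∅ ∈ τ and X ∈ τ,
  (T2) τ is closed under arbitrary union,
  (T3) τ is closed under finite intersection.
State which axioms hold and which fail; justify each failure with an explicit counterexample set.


τ IS a topology on X.

Axiom (T1): ∅ ∈ τ? Yes; X ∈ τ? Yes.
Axiom (T2/T3): check pairwise unions and intersections of members of τ.
All pairwise intersections and unions checked — each lies in τ. Therefore τ satisfies (T1), (T2), (T3): it IS a topology on X.


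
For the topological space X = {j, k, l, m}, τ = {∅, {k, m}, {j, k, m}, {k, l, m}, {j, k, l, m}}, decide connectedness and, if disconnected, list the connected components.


(X, τ) is connected.

Find clopen sets (U ∈ τ with X ∖ U ∈ τ):
  U = ∅, X ∖ U = {j, k, l, m} — both open, so U is clopen.
  U = {j, k, l, m}, X ∖ U = ∅ — both open, so U is clopen.
Only trivial clopens (∅ and X) exist, so (X, τ) is connected.
Compute connected components by grouping points that agree on all clopens:
  component: {j, k, l, m}


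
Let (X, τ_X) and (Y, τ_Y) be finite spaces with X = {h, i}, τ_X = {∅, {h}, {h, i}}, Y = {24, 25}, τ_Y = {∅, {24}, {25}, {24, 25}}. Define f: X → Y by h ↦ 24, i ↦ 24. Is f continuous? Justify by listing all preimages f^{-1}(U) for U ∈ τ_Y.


f IS continuous.

Compute f^{-1}(U) for each U ∈ τ_Y:
  U = ∅: f^{-1}(U) = ∅ ∈ τ_X ✓.
  U = {24}: f^{-1}(U) = {h, i} ∈ τ_X ✓.
  U = {25}: f^{-1}(U) = ∅ ∈ τ_X ✓.
  U = {24, 25}: f^{-1}(U) = {h, i} ∈ τ_X ✓.
Every preimage lies in τ_X, so f IS continuous.


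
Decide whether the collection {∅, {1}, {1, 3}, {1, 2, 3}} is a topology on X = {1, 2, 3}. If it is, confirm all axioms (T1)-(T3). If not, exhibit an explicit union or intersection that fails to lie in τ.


τ IS a topology on X.

Axiom (T1): ∅ ∈ τ? Yes; X ∈ τ? Yes.
Axiom (T2/T3): check pairwise unions and intersections of members of τ.
All pairwise intersections and unions checked — each lies in τ. Therefore τ satisfies (T1), (T2), (T3): it IS a topology on X.


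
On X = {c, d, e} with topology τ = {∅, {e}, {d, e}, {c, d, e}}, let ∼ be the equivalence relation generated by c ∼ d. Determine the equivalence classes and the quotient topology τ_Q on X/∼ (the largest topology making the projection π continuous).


X/∼ = {[c=d], [e]}; |τ_Q| = 3.

Equivalence classes: [c=d], [e].
Quotient map π: X → X/∼ sends c ↦ [c=d], d ↦ [c=d], e ↦ [e].
For each subset V ⊆ X/∼, compute π^{-1}(V) ⊆ X and check whether π^{-1}(V) ∈ τ. V is open in τ_Q iff π^{-1}(V) ∈ τ.
  V = {}: π^{-1}(V) = ∅ ∈ τ ✓.
  V = {[c=d]}: π^{-1}(V) = {c, d} ∉ τ ✗.
  V = {[e]}: π^{-1}(V) = {e} ∈ τ ✓.
  V = {[c=d], [e]}: π^{-1}(V) = {c, d, e} ∈ τ ✓.
Open sets in the quotient: τ_Q = {{}, {[e]}, {[c=d], [e]}} (3 elements).


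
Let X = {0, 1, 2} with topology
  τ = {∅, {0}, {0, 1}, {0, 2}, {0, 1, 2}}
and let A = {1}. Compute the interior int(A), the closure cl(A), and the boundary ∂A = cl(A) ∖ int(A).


int(A) = ∅, cl(A) = {1}, ∂A = {1}.

Closed sets in (X, τ) are complements of opens:
  closed(X, τ) = {∅, {1}, {2}, {1, 2}, {0, 1, 2}}.
int(A) = ⋃ {U ∈ τ : U ⊆ A}. Opens contained in A: ∅.
Taking the union of these: int(A) = ∅.
cl(A) = ⋂ {C closed : A ⊆ C}. Closed sets containing A: {1}, {1, 2}, {0, 1, 2}.
Intersecting these: cl(A) = {1}.
∂A = cl(A) ∖ int(A) = {1} ∖ ∅ = {1}.


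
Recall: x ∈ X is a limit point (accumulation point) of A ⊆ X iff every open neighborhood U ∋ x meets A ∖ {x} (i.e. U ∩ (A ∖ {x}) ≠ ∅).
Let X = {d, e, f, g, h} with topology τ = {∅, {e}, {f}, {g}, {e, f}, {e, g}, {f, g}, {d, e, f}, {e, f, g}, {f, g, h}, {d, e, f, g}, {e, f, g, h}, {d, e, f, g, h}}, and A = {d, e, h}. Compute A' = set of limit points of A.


A' = {d}

For each x ∈ X, list the open sets U ∈ τ with x ∈ U, then check whether U ∩ (A ∖ {x}) ≠ ∅ for every such U.
  x = d: opens ∋ x are {d, e, f}, {d, e, f, g}, {d, e, f, g, h}; each meets A ∖ {d}, so x IS a limit point.
  x = e: open {e} ∋ x has {e} ∩ (A ∖ {e}) = ∅, so x is NOT a limit point.
  x = f: open {f} ∋ x has {f} ∩ (A ∖ {f}) = ∅, so x is NOT a limit point.
  x = g: open {g} ∋ x has {g} ∩ (A ∖ {g}) = ∅, so x is NOT a limit point.
  x = h: open {f, g, h} ∋ x has {f, g, h} ∩ (A ∖ {h}) = ∅, so x is NOT a limit point.
Collecting: A' = {d}.


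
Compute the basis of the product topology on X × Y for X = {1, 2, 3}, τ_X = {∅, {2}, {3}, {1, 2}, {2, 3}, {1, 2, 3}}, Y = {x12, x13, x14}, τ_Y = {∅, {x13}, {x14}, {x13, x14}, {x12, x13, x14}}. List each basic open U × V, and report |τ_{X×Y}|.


Basis B = {∅ × ∅, {2} × {x13}, {2} × {x14}, {3} × {x13}, {3} × {x14}, {1, 2} × {x13}, {1, 2} × {x14}, {2} × {x13, x14}, {2, 3} × {x13}, {2, 3} × {x14}, {3} × {x13, x14}, {1, 2, 3} × {x13}, {1, 2, 3} × {x14}, {2} × {x12, x13, x14}, {3} × {x12, x13, x14}, {1, 2} × {x13, x14}, {2, 3} × {x13, x14}, {1, 2} × {x12, x13, x14}, {1, 2, 3} × {x13, x14}, {2, 3} × {x12, x13, x14}, {1, 2, 3} × {x12, x13, x14}}; |τ_{X×Y}| = 70.

Enumerate products U × V with U ∈ τ_X, V ∈ τ_Y (deduplicated):
  ∅ × ∅ = {} (∅)
  {2} × {x13} = {(2,x13)}
  {2} × {x14} = {(2,x14)}
  {3} × {x13} = {(3,x13)}
  {3} × {x14} = {(3,x14)}
  {1, 2} × {x13} = {(1,x13), (2,x13)}
  {1, 2} × {x14} = {(1,x14), (2,x14)}
  {2} × {x13, x14} = {(2,x13), (2,x14)}
  {2, 3} × {x13} = {(2,x13), (3,x13)}
  {2, 3} × {x14} = {(2,x14), (3,x14)}
  {3} × {x13, x14} = {(3,x13), (3,x14)}
  {1, 2, 3} × {x13} = {(1,x13), (2,x13), (3,x13)}
  {1, 2, 3} × {x14} = {(1,x14), (2,x14), (3,x14)}
  {2} × {x12, x13, x14} = {(2,x12), (2,x13), (2,x14)}
  {3} × {x12, x13, x14} = {(3,x12), (3,x13), (3,x14)}
  {1, 2} × {x13, x14} = {(1,x13), (1,x14), (2,x13), (2,x14)}
  {2, 3} × {x13, x14} = {(2,x13), (2,x14), (3,x13), (3,x14)}
  {1, 2} × {x12, x13, x14} = {(1,x12), (1,x13), (1,x14), (2,x12), (2,x13), (2,x14)}
  {1, 2, 3} × {x13, x14} = {(1,x13), (1,x14), (2,x13), (2,x14), (3,x13), (3,x14)}
  {2, 3} × {x12, x13, x14} = {(2,x12), (2,x13), (2,x14), (3,x12), (3,x13), (3,x14)}
  {1, 2, 3} × {x12, x13, x14} = {(1,x12), (1,x13), (1,x14), (2,x12), (2,x13), (2,x14), (3,x12), (3,x13), (3,x14)}
These 21 distinct sets form the basis B.
Close under arbitrary unions to get τ_{X×Y}; counting gives |τ_{X×Y}| = 70.


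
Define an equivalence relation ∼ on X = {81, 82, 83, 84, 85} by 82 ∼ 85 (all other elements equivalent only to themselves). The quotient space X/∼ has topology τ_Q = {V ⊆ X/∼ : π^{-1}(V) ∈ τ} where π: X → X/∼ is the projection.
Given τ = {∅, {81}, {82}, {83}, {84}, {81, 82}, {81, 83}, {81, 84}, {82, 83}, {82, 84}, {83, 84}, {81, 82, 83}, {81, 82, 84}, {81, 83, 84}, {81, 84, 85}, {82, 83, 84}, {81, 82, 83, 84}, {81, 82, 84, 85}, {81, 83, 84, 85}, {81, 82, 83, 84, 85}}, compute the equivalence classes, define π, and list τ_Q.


X/∼ = {[81], [82=85], [83], [84]}; |τ_Q| = 10.

Equivalence classes: [81], [82=85], [83], [84].
Quotient map π: X → X/∼ sends 81 ↦ [81], 82 ↦ [82=85], 83 ↦ [83], 84 ↦ [84], 85 ↦ [82=85].
For each subset V ⊆ X/∼, compute π^{-1}(V) ⊆ X and check whether π^{-1}(V) ∈ τ. V is open in τ_Q iff π^{-1}(V) ∈ τ.
  V = {}: π^{-1}(V) = ∅ ∈ τ ✓.
  V = {[81]}: π^{-1}(V) = {81} ∈ τ ✓.
  V = {[82=85]}: π^{-1}(V) = {82, 85} ∉ τ ✗.
  V = {[81], [82=85]}: π^{-1}(V) = {81, 82, 85} ∉ τ ✗.
  V = {[83]}: π^{-1}(V) = {83} ∈ τ ✓.
  V = {[81], [83]}: π^{-1}(V) = {81, 83} ∈ τ ✓.
  V = {[82=85], [83]}: π^{-1}(V) = {82, 83, 85} ∉ τ ✗.
  V = {[81], [82=85], [83]}: π^{-1}(V) = {81, 82, 83, 85} ∉ τ ✗.
  V = {[84]}: π^{-1}(V) = {84} ∈ τ ✓.
  V = {[81], [84]}: π^{-1}(V) = {81, 84} ∈ τ ✓.
  V = {[82=85], [84]}: π^{-1}(V) = {82, 84, 85} ∉ τ ✗.
  V = {[81], [82=85], [84]}: π^{-1}(V) = {81, 82, 84, 85} ∈ τ ✓.
  V = {[83], [84]}: π^{-1}(V) = {83, 84} ∈ τ ✓.
  V = {[81], [83], [84]}: π^{-1}(V) = {81, 83, 84} ∈ τ ✓.
  V = {[82=85], [83], [84]}: π^{-1}(V) = {82, 83, 84, 85} ∉ τ ✗.
  V = {[81], [82=85], [83], [84]}: π^{-1}(V) = {81, 82, 83, 84, 85} ∈ τ ✓.
Open sets in the quotient: τ_Q = {{}, {[81]}, {[83]}, {[81], [83]}, {[84]}, {[81], [84]}, {[81], [82=85], [84]}, {[83], [84]}, {[81], [83], [84]}, {[81], [82=85], [83], [84]}} (10 elements).


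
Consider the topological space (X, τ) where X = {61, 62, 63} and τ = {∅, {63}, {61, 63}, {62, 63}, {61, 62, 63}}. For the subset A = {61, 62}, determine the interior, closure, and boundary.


int(A) = ∅, cl(A) = {61, 62}, ∂A = {61, 62}.

Closed sets in (X, τ) are complements of opens:
  closed(X, τ) = {∅, {61}, {62}, {61, 62}, {61, 62, 63}}.
int(A) = ⋃ {U ∈ τ : U ⊆ A}. Opens contained in A: ∅.
Taking the union of these: int(A) = ∅.
cl(A) = ⋂ {C closed : A ⊆ C}. Closed sets containing A: {61, 62}, {61, 62, 63}.
Intersecting these: cl(A) = {61, 62}.
∂A = cl(A) ∖ int(A) = {61, 62} ∖ ∅ = {61, 62}.


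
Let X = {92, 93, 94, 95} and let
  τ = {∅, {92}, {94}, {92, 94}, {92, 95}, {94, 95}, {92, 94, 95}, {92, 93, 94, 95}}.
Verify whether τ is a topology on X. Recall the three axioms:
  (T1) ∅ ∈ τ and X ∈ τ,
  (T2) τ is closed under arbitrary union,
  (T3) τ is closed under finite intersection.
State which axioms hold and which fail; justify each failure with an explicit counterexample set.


τ is NOT a topology on X.

Axiom (T1): ∅ ∈ τ? Yes; X ∈ τ? Yes.
Axiom (T2/T3): check pairwise unions and intersections of members of τ.
Counterexample for (T3): {92, 95} ∩ {94, 95} = {95} ∉ τ. Therefore τ is NOT a topology.


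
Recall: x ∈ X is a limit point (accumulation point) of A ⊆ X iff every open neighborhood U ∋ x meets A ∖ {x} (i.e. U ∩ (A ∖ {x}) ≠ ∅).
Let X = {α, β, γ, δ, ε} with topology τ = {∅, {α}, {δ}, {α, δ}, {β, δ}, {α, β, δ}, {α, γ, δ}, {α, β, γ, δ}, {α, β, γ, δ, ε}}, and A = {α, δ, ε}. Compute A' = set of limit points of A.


A' = {β, γ, ε}

For each x ∈ X, list the open sets U ∈ τ with x ∈ U, then check whether U ∩ (A ∖ {x}) ≠ ∅ for every such U.
  x = α: open {α} ∋ x has {α} ∩ (A ∖ {α}) = ∅, so x is NOT a limit point.
  x = β: opens ∋ x are {β, δ}, {α, β, δ}, {α, β, γ, δ}, {α, β, γ, δ, ε}; each meets A ∖ {β}, so x IS a limit point.
  x = γ: opens ∋ x are {α, γ, δ}, {α, β, γ, δ}, {α, β, γ, δ, ε}; each meets A ∖ {γ}, so x IS a limit point.
  x = δ: open {δ} ∋ x has {δ} ∩ (A ∖ {δ}) = ∅, so x is NOT a limit point.
  x = ε: opens ∋ x are {α, β, γ, δ, ε}; each meets A ∖ {ε}, so x IS a limit point.
Collecting: A' = {β, γ, ε}.


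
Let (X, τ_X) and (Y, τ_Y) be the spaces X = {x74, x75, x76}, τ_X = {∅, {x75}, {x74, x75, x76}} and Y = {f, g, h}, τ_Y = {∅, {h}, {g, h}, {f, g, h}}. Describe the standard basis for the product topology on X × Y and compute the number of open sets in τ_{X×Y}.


Basis B = {∅ × ∅, {x75} × {h}, {x75} × {g, h}, {x74, x75, x76} × {h}, {x75} × {f, g, h}, {x74, x75, x76} × {g, h}, {x74, x75, x76} × {f, g, h}}; |τ_{X×Y}| = 10.

Enumerate products U × V with U ∈ τ_X, V ∈ τ_Y (deduplicated):
  ∅ × ∅ = {} (∅)
  {x75} × {h} = {(x75,h)}
  {x75} × {g, h} = {(x75,g), (x75,h)}
  {x74, x75, x76} × {h} = {(x74,h), (x75,h), (x76,h)}
  {x75} × {f, g, h} = {(x75,f), (x75,g), (x75,h)}
  {x74, x75, x76} × {g, h} = {(x74,g), (x74,h), (x75,g), (x75,h), (x76,g), (x76,h)}
  {x74, x75, x76} × {f, g, h} = {(x74,f), (x74,g), (x74,h), (x75,f), (x75,g), (x75,h), (x76,f), (x76,g), (x76,h)}
These 7 distinct sets form the basis B.
Close under arbitrary unions to get τ_{X×Y}; counting gives |τ_{X×Y}| = 10.


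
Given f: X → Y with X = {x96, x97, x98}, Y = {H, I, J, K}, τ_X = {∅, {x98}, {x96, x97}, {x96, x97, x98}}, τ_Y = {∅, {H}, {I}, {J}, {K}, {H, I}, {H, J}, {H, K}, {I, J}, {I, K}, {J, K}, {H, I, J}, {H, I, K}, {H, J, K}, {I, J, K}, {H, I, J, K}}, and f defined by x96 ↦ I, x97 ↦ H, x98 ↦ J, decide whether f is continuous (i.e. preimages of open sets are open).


f is NOT continuous.

Compute f^{-1}(U) for each U ∈ τ_Y:
  U = ∅: f^{-1}(U) = ∅ ∈ τ_X ✓.
  U = {H}: f^{-1}(U) = {x97} ∉ τ_X ✗.
  U = {I}: f^{-1}(U) = {x96} ∉ τ_X ✗.
  U = {J}: f^{-1}(U) = {x98} ∈ τ_X ✓.
  U = {K}: f^{-1}(U) = ∅ ∈ τ_X ✓.
  U = {H, I}: f^{-1}(U) = {x96, x97} ∈ τ_X ✓.
  U = {H, J}: f^{-1}(U) = {x97, x98} ∉ τ_X ✗.
  U = {H, K}: f^{-1}(U) = {x97} ∉ τ_X ✗.
  U = {I, J}: f^{-1}(U) = {x96, x98} ∉ τ_X ✗.
  U = {I, K}: f^{-1}(U) = {x96} ∉ τ_X ✗.
  U = {J, K}: f^{-1}(U) = {x98} ∈ τ_X ✓.
  U = {H, I, J}: f^{-1}(U) = {x96, x97, x98} ∈ τ_X ✓.
  U = {H, I, K}: f^{-1}(U) = {x96, x97} ∈ τ_X ✓.
  U = {H, J, K}: f^{-1}(U) = {x97, x98} ∉ τ_X ✗.
  U = {I, J, K}: f^{-1}(U) = {x96, x98} ∉ τ_X ✗.
  U = {H, I, J, K}: f^{-1}(U) = {x96, x97, x98} ∈ τ_X ✓.
Found U = {H} with f^{-1}(U) = {x97} not in τ_X. Therefore f is NOT continuous.


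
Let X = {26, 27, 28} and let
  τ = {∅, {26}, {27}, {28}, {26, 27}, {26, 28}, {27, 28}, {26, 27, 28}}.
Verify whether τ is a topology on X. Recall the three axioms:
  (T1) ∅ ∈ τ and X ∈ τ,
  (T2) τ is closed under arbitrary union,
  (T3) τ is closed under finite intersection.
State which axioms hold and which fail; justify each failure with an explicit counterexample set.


τ IS a topology on X.

Axiom (T1): ∅ ∈ τ? Yes; X ∈ τ? Yes.
Axiom (T2/T3): check pairwise unions and intersections of members of τ.
All pairwise intersections and unions checked — each lies in τ. Therefore τ satisfies (T1), (T2), (T3): it IS a topology on X.


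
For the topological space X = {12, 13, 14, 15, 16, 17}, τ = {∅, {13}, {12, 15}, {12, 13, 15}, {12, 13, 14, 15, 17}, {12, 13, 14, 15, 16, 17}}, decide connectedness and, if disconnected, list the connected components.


(X, τ) is connected.

Find clopen sets (U ∈ τ with X ∖ U ∈ τ):
  U = ∅, X ∖ U = {12, 13, 14, 15, 16, 17} — both open, so U is clopen.
  U = {12, 13, 14, 15, 16, 17}, X ∖ U = ∅ — both open, so U is clopen.
Only trivial clopens (∅ and X) exist, so (X, τ) is connected.
Compute connected components by grouping points that agree on all clopens:
  component: {12, 13, 14, 15, 16, 17}


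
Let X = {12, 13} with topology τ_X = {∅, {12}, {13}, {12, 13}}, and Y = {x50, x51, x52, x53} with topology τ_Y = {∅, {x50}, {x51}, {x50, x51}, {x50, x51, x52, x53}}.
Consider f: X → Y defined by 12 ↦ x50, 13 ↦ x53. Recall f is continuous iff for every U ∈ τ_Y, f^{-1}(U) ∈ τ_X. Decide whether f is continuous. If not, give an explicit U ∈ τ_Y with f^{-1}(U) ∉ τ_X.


f IS continuous.

Compute f^{-1}(U) for each U ∈ τ_Y:
  U = ∅: f^{-1}(U) = ∅ ∈ τ_X ✓.
  U = {x50}: f^{-1}(U) = {12} ∈ τ_X ✓.
  U = {x51}: f^{-1}(U) = ∅ ∈ τ_X ✓.
  U = {x50, x51}: f^{-1}(U) = {12} ∈ τ_X ✓.
  U = {x50, x51, x52, x53}: f^{-1}(U) = {12, 13} ∈ τ_X ✓.
Every preimage lies in τ_X, so f IS continuous.


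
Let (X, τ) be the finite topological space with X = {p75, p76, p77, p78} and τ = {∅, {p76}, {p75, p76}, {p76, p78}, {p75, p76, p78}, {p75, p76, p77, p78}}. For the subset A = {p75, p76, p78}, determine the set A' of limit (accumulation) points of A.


A' = {p75, p77, p78}

For each x ∈ X, list the open sets U ∈ τ with x ∈ U, then check whether U ∩ (A ∖ {x}) ≠ ∅ for every such U.
  x = p75: opens ∋ x are {p75, p76}, {p75, p76, p78}, {p75, p76, p77, p78}; each meets A ∖ {p75}, so x IS a limit point.
  x = p76: open {p76} ∋ x has {p76} ∩ (A ∖ {p76}) = ∅, so x is NOT a limit point.
  x = p77: opens ∋ x are {p75, p76, p77, p78}; each meets A ∖ {p77}, so x IS a limit point.
  x = p78: opens ∋ x are {p76, p78}, {p75, p76, p78}, {p75, p76, p77, p78}; each meets A ∖ {p78}, so x IS a limit point.
Collecting: A' = {p75, p77, p78}.


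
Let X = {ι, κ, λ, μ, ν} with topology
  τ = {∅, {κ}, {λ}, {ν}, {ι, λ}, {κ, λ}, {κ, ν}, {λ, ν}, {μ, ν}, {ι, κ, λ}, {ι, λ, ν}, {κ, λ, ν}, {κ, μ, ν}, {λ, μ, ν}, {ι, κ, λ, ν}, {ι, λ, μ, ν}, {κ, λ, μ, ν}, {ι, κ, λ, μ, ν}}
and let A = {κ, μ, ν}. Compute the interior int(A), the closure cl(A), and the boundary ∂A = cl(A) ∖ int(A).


int(A) = {κ, μ, ν}, cl(A) = {κ, μ, ν}, ∂A = ∅.

Closed sets in (X, τ) are complements of opens:
  closed(X, τ) = {∅, {ι}, {κ}, {μ}, {ι, κ}, {ι, λ}, {ι, μ}, {κ, μ}, {μ, ν}, {ι, κ, λ}, {ι, κ, μ}, {ι, λ, μ}, {ι, μ, ν}, {κ, μ, ν}, {ι, κ, λ, μ}, {ι, κ, μ, ν}, {ι, λ, μ, ν}, {ι, κ, λ, μ, ν}}.
int(A) = ⋃ {U ∈ τ : U ⊆ A}. Opens contained in A: ∅, {κ}, {ν}, {κ, ν}, {μ, ν}, {κ, μ, ν}.
Taking the union of these: int(A) = {κ, μ, ν}.
cl(A) = ⋂ {C closed : A ⊆ C}. Closed sets containing A: {κ, μ, ν}, {ι, κ, μ, ν}, {ι, κ, λ, μ, ν}.
Intersecting these: cl(A) = {κ, μ, ν}.
∂A = cl(A) ∖ int(A) = {κ, μ, ν} ∖ {κ, μ, ν} = ∅.


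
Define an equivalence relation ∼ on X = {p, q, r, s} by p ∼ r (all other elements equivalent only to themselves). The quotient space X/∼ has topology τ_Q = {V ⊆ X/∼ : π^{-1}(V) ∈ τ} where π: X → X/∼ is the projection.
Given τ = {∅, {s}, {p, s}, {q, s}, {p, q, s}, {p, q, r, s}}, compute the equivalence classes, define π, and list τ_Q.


X/∼ = {[p=r], [q], [s]}; |τ_Q| = 4.

Equivalence classes: [p=r], [q], [s].
Quotient map π: X → X/∼ sends p ↦ [p=r], q ↦ [q], r ↦ [p=r], s ↦ [s].
For each subset V ⊆ X/∼, compute π^{-1}(V) ⊆ X and check whether π^{-1}(V) ∈ τ. V is open in τ_Q iff π^{-1}(V) ∈ τ.
  V = {}: π^{-1}(V) = ∅ ∈ τ ✓.
  V = {[p=r]}: π^{-1}(V) = {p, r} ∉ τ ✗.
  V = {[q]}: π^{-1}(V) = {q} ∉ τ ✗.
  V = {[p=r], [q]}: π^{-1}(V) = {p, q, r} ∉ τ ✗.
  V = {[s]}: π^{-1}(V) = {s} ∈ τ ✓.
  V = {[p=r], [s]}: π^{-1}(V) = {p, r, s} ∉ τ ✗.
  V = {[q], [s]}: π^{-1}(V) = {q, s} ∈ τ ✓.
  V = {[p=r], [q], [s]}: π^{-1}(V) = {p, q, r, s} ∈ τ ✓.
Open sets in the quotient: τ_Q = {{}, {[s]}, {[q], [s]}, {[p=r], [q], [s]}} (4 elements).
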